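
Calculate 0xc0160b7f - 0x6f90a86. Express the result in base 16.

0xb91d00f9

Subtract column by column in base 16:
  f-6 → 9
  7-8 → f (borrow)
  b-a-1 → 0
  0-0 → 0
  6-9 → d (borrow)
  1-f-1 → 1 (borrow)
  0-6-1 → 9 (borrow)
  c-0-1 → b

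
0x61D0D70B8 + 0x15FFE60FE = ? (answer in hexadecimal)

0x77D0BD1B6

Add column by column in base 16, right to left:
  8+E = 6 carry 1
  B+F+1 = B carry 1
  0+0+1 = 1
  7+6 = D
  D+E = B carry 1
  0+F+1 = 0 carry 1
  D+F+1 = D carry 1
  1+5+1 = 7
  6+1 = 7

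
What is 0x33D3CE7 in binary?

Expand each hex digit to 4 bits: 3=0011 3=0011 D=1101 3=0011 C=1100 E=1110 7=0111.

0b11001111010011110011100111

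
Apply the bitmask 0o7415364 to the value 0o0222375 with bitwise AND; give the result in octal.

AND each oct digit independently (no carries):
  0&7=0, 2&4=0, 2&1=0, 2&5=0, 3&3=3, 7&6=6, 5&4=4

0o0000364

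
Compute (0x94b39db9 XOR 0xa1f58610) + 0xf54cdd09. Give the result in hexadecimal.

0x12a92f8b2

First 0x94b39db9 XOR 0xa1f58610 = 0x35461ba9.
Add column by column in base 16, right to left:
  9+9 = 2 carry 1
  a+0+1 = b
  b+d = 8 carry 1
  1+d+1 = f
  6+c = 2 carry 1
  4+4+1 = 9
  5+5 = a
  3+f = 2 carry 1
  final carry 1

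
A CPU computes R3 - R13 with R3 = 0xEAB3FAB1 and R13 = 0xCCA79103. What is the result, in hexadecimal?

0x1E0C69AE

Subtract column by column in base 16:
  1-3 → E (borrow)
  B-0-1 → A
  A-1 → 9
  F-9 → 6
  3-7 → C (borrow)
  B-A-1 → 0
  A-C → E (borrow)
  E-C-1 → 1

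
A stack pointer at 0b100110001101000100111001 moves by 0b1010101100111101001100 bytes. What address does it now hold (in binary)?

0b110000111010000010000101

Add column by column in base 2, right to left:
  1+0 = 1
  0+0 = 0
  0+1 = 1
  1+1 = 0 carry 1
  1+0+1 = 0 carry 1
  1+0+1 = 0 carry 1
  0+1+1 = 0 carry 1
  0+0+1 = 1
  1+1 = 0 carry 1
  0+1+1 = 0 carry 1
  0+1+1 = 0 carry 1
  0+1+1 = 0 carry 1
  1+0+1 = 0 carry 1
  0+0+1 = 1
  1+1 = 0 carry 1
  1+1+1 = 1 carry 1
  0+0+1 = 1
  0+1 = 1
  0+0 = 0
  1+1 = 0 carry 1
  1+0+1 = 0 carry 1
  0+1+1 = 0 carry 1
  0+0+1 = 1
  1+0 = 1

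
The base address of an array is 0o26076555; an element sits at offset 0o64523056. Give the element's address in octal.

0o112621633

Add column by column in base 8, right to left:
  5+6 = 3 carry 1
  5+5+1 = 3 carry 1
  5+0+1 = 6
  6+3 = 1 carry 1
  7+2+1 = 2 carry 1
  0+5+1 = 6
  6+4 = 2 carry 1
  2+6+1 = 1 carry 1
  final carry 1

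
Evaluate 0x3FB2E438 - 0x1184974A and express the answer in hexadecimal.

0x2E2E4CEE

Subtract column by column in base 16:
  8-A → E (borrow)
  3-4-1 → E (borrow)
  4-7-1 → C (borrow)
  E-9-1 → 4
  2-4 → E (borrow)
  B-8-1 → 2
  F-1 → E
  3-1 → 2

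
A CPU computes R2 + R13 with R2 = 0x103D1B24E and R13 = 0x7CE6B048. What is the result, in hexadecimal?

0x180B86296

Add column by column in base 16, right to left:
  E+8 = 6 carry 1
  4+4+1 = 9
  2+0 = 2
  B+B = 6 carry 1
  1+6+1 = 8
  D+E = B carry 1
  3+C+1 = 0 carry 1
  0+7+1 = 8
  1+0 = 1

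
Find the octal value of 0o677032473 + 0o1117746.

0o700152441

Add column by column in base 8, right to left:
  3+6 = 1 carry 1
  7+4+1 = 4 carry 1
  4+7+1 = 4 carry 1
  2+7+1 = 2 carry 1
  3+1+1 = 5
  0+1 = 1
  7+1 = 0 carry 1
  7+0+1 = 0 carry 1
  6+0+1 = 7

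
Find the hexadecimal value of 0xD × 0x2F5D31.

0x267BB7D

Multiply each base-16 digit by 13, carrying:
  1×13 = 13 → write D
  3×13 = 39 → write 7 carry 2
  D×13+2 = 171 → write B carry 10
  5×13+10 = 75 → write B carry 4
  F×13+4 = 199 → write 7 carry 12
  2×13+12 = 38 → write 6 carry 2
  remaining carry: 2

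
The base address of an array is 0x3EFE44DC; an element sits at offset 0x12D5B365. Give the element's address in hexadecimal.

Add column by column in base 16, right to left:
  C+5 = 1 carry 1
  D+6+1 = 4 carry 1
  4+3+1 = 8
  4+B = F
  E+5 = 3 carry 1
  F+D+1 = D carry 1
  E+2+1 = 1 carry 1
  3+1+1 = 5

0x51D3F841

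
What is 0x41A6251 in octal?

Expand each hex digit to 4 bits: 4=0100 1=0001 A=1010 6=0110 2=0010 5=0101 1=0001.
Group the bits in threes: 100 000 110 100 110 001 001 010 001 → 406461121.

0o406461121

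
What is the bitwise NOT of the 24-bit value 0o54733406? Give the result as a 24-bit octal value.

0o23044371

Each oct digit d becomes 7−d:
  5→2, 4→3, 7→0, 3→4, 3→4, 4→3, 0→7, 6→1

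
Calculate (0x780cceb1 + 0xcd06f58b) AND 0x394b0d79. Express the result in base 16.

0x1030438

Add column by column in base 16, right to left:
  1+b = c
  b+8 = 3 carry 1
  e+5+1 = 4 carry 1
  c+f+1 = c carry 1
  c+6+1 = 3 carry 1
  0+0+1 = 1
  8+d = 5 carry 1
  7+c+1 = 4 carry 1
  final carry 1
Sum = 0x14513c43c; now AND with 0x394b0d79:
  1&0=0, 4&3=0, 5&9=1, 1&4=0, 3&b=3, c&0=0, 4&d=4, 3&7=3, c&9=8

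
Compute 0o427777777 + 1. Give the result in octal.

The trailing 7 digits are 7 (max in base 8), so adding 1 cascades: they roll to 0 and the next digit up increments.

0o430000000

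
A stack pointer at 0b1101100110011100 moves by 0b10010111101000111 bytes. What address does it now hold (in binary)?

0b100000100011100011

Add column by column in base 2, right to left:
  0+1 = 1
  0+1 = 1
  1+1 = 0 carry 1
  1+0+1 = 0 carry 1
  1+0+1 = 0 carry 1
  0+0+1 = 1
  0+1 = 1
  1+0 = 1
  1+1 = 0 carry 1
  0+1+1 = 0 carry 1
  0+1+1 = 0 carry 1
  1+1+1 = 1 carry 1
  1+0+1 = 0 carry 1
  0+1+1 = 0 carry 1
  1+0+1 = 0 carry 1
  1+0+1 = 0 carry 1
  0+1+1 = 0 carry 1
  final carry 1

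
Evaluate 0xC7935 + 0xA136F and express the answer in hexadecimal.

Add column by column in base 16, right to left:
  5+F = 4 carry 1
  3+6+1 = A
  9+3 = C
  7+1 = 8
  C+A = 6 carry 1
  final carry 1

0x168CA4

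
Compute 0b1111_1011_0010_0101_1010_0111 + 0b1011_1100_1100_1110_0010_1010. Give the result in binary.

0b1101101111111001111010001

Add column by column in base 2, right to left:
  1+0 = 1
  1+1 = 0 carry 1
  1+0+1 = 0 carry 1
  0+1+1 = 0 carry 1
  0+0+1 = 1
  1+1 = 0 carry 1
  0+0+1 = 1
  1+0 = 1
  1+0 = 1
  0+1 = 1
  1+1 = 0 carry 1
  0+1+1 = 0 carry 1
  0+0+1 = 1
  1+0 = 1
  0+1 = 1
  0+1 = 1
  1+0 = 1
  1+0 = 1
  0+1 = 1
  1+1 = 0 carry 1
  1+1+1 = 1 carry 1
  1+1+1 = 1 carry 1
  1+0+1 = 0 carry 1
  1+1+1 = 1 carry 1
  final carry 1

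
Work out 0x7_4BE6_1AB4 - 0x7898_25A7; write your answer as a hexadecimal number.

Subtract column by column in base 16:
  4-7 → D (borrow)
  B-A-1 → 0
  A-5 → 5
  1-2 → F (borrow)
  6-8-1 → D (borrow)
  E-9-1 → 4
  B-8 → 3
  4-7 → D (borrow)
  7-0-1 → 6

0x6D34DF50D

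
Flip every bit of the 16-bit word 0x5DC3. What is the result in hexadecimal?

0xA23C

Each hex digit d becomes F−d:
  5→A, D→2, C→3, 3→C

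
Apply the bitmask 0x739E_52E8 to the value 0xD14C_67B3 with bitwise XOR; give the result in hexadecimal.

0xA2D2355B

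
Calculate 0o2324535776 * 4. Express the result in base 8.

0o11522567770

Multiply each base-8 digit by 4, carrying:
  6×4 = 24 → write 0 carry 3
  7×4+3 = 31 → write 7 carry 3
  7×4+3 = 31 → write 7 carry 3
  5×4+3 = 23 → write 7 carry 2
  3×4+2 = 14 → write 6 carry 1
  5×4+1 = 21 → write 5 carry 2
  4×4+2 = 18 → write 2 carry 2
  2×4+2 = 10 → write 2 carry 1
  3×4+1 = 13 → write 5 carry 1
  2×4+1 = 9 → write 1 carry 1
  remaining carry: 1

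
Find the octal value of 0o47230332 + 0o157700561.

0o227131113

Add column by column in base 8, right to left:
  2+1 = 3
  3+6 = 1 carry 1
  3+5+1 = 1 carry 1
  0+0+1 = 1
  3+0 = 3
  2+7 = 1 carry 1
  7+7+1 = 7 carry 1
  4+5+1 = 2 carry 1
  0+1+1 = 2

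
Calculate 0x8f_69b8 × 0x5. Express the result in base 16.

0x2cd1098

Multiply each base-16 digit by 5, carrying:
  8×5 = 40 → write 8 carry 2
  b×5+2 = 57 → write 9 carry 3
  9×5+3 = 48 → write 0 carry 3
  6×5+3 = 33 → write 1 carry 2
  f×5+2 = 77 → write d carry 4
  8×5+4 = 44 → write c carry 2
  remaining carry: 2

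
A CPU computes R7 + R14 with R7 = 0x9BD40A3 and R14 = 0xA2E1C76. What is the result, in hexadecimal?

0x13EB5D19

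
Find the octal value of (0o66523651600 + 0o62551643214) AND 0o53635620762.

0o51235400000

Add column by column in base 8, right to left:
  0+4 = 4
  0+1 = 1
  6+2 = 0 carry 1
  1+3+1 = 5
  5+4 = 1 carry 1
  6+6+1 = 5 carry 1
  3+1+1 = 5
  2+5 = 7
  5+5 = 2 carry 1
  6+2+1 = 1 carry 1
  6+6+1 = 5 carry 1
  final carry 1
Sum = 0o151275515014; now AND with 0o53635620762:
  1&0=0, 5&5=5, 1&3=1, 2&6=2, 7&3=3, 5&5=5, 5&6=4, 1&2=0, 5&0=0, 0&7=0, 1&6=0, 4&2=0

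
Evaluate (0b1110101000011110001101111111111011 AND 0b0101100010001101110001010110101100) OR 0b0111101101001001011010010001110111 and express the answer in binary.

0b111101101001101011011010111111111

0b1110101000011110001101111111111011 AND 0b0101100010001101110001010110101100 = 0b0100100000001100000001010110101000.
Then OR with 0b0111101101001001011010010001110111.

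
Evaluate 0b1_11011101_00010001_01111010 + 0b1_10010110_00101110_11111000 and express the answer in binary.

Add column by column in base 2, right to left:
  0+0 = 0
  1+0 = 1
  0+0 = 0
  1+1 = 0 carry 1
  1+1+1 = 1 carry 1
  1+1+1 = 1 carry 1
  1+1+1 = 1 carry 1
  0+1+1 = 0 carry 1
  1+0+1 = 0 carry 1
  0+1+1 = 0 carry 1
  0+1+1 = 0 carry 1
  0+1+1 = 0 carry 1
  1+0+1 = 0 carry 1
  0+1+1 = 0 carry 1
  0+0+1 = 1
  0+0 = 0
  1+0 = 1
  0+1 = 1
  1+1 = 0 carry 1
  1+0+1 = 0 carry 1
  1+1+1 = 1 carry 1
  0+0+1 = 1
  1+0 = 1
  1+1 = 0 carry 1
  1+1+1 = 1 carry 1
  final carry 1

0b11011100110100000001110010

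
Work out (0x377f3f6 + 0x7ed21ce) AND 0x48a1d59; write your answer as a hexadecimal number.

Add column by column in base 16, right to left:
  6+e = 4 carry 1
  f+c+1 = c carry 1
  3+1+1 = 5
  f+2 = 1 carry 1
  7+d+1 = 5 carry 1
  7+e+1 = 6 carry 1
  3+7+1 = b
Sum = 0xb6515c4; now AND with 0x48a1d59:
  b&4=0, 6&8=0, 5&a=0, 1&1=1, 5&d=5, c&5=4, 4&9=0

0x1540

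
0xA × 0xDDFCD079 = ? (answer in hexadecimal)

0x8ABE024BA

Multiply each base-16 digit by 10, carrying:
  9×10 = 90 → write A carry 5
  7×10+5 = 75 → write B carry 4
  0×10+4 = 4 → write 4
  D×10 = 130 → write 2 carry 8
  C×10+8 = 128 → write 0 carry 8
  F×10+8 = 158 → write E carry 9
  D×10+9 = 139 → write B carry 8
  D×10+8 = 138 → write A carry 8
  remaining carry: 8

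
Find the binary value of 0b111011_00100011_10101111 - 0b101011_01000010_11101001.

0b11111110000011000110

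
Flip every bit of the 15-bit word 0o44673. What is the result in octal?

0o33104

Each oct digit d becomes 7−d:
  4→3, 4→3, 6→1, 7→0, 3→4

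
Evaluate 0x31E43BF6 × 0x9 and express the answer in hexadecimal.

0x1C1061BA6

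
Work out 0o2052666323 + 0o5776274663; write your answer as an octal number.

Add column by column in base 8, right to left:
  3+3 = 6
  2+6 = 0 carry 1
  3+6+1 = 2 carry 1
  6+4+1 = 3 carry 1
  6+7+1 = 6 carry 1
  6+2+1 = 1 carry 1
  2+6+1 = 1 carry 1
  5+7+1 = 5 carry 1
  0+7+1 = 0 carry 1
  2+5+1 = 0 carry 1
  final carry 1

0o10051163206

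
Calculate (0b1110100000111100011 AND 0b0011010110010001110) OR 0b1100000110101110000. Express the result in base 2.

0b1110000110111110010

0b1110100000111100011 AND 0b0011010110010001110 = 0b0010000000010000010.
Then OR with 0b1100000110101110000.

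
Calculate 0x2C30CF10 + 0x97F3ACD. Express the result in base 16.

0x35B009DD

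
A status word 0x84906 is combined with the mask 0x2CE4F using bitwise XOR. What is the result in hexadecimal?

0xA8749

XOR each hex digit independently (no carries):
  8^2=A, 4^C=8, 9^E=7, 0^4=4, 6^F=9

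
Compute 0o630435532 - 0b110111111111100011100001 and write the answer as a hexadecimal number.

0x5824279

0o630435532 = 0x6623B5A in hexadecimal.
0b110111111111100011100001 = 0xDFF8E1 in hexadecimal.
Subtract column by column in base 16:
  A-1 → 9
  5-E → 7 (borrow)
  B-8-1 → 2
  3-F → 4 (borrow)
  2-F-1 → 2 (borrow)
  6-D-1 → 8 (borrow)
  6-0-1 → 5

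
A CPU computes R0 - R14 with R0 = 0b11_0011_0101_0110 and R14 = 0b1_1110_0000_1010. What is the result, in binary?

Subtract column by column in base 2:
  0-0 → 0
  1-1 → 0
  1-0 → 1
  0-1 → 1 (borrow)
  1-0-1 → 0
  0-0 → 0
  1-0 → 1
  0-0 → 0
  1-0 → 1
  1-1 → 0
  0-1 → 1 (borrow)
  0-1-1 → 0 (borrow)
  1-1-1 → 1 (borrow)
  1-0-1 → 0

0b1010101001100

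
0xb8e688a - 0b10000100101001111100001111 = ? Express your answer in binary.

0xb8e688a = 0b1011100011100110100010001010 in binary.
Subtract column by column in base 2:
  0-1 → 1 (borrow)
  1-1-1 → 1 (borrow)
  0-1-1 → 0 (borrow)
  1-1-1 → 1 (borrow)
  0-0-1 → 1 (borrow)
  0-0-1 → 1 (borrow)
  0-0-1 → 1 (borrow)
  1-0-1 → 0
  0-1 → 1 (borrow)
  0-1-1 → 0 (borrow)
  0-1-1 → 0 (borrow)
  1-1-1 → 1 (borrow)
  0-1-1 → 0 (borrow)
  1-0-1 → 0
  1-0 → 1
  0-1 → 1 (borrow)
  0-0-1 → 1 (borrow)
  1-1-1 → 1 (borrow)
  1-0-1 → 0
  1-0 → 1
  0-1 → 1 (borrow)
  0-0-1 → 1 (borrow)
  0-0-1 → 1 (borrow)
  1-0-1 → 0
  1-0 → 1
  1-1 → 0
  0-0 → 0
  1-0 → 1

0b1001011110111100100101111011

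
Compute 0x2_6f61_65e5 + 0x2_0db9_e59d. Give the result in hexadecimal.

Add column by column in base 16, right to left:
  5+d = 2 carry 1
  e+9+1 = 8 carry 1
  5+5+1 = b
  6+e = 4 carry 1
  1+9+1 = b
  6+b = 1 carry 1
  f+d+1 = d carry 1
  6+0+1 = 7
  2+2 = 4

0x47d1b4b82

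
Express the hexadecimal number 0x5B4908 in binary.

0b10110110100100100001000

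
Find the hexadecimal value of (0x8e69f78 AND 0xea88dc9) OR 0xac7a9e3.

0xae7adeb

0x8e69f78 AND 0xea88dc9 = 0x8a08d48.
Then OR with 0xac7a9e3.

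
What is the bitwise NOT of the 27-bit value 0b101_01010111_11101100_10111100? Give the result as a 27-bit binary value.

0b010101010000001001101000011

Invert each bit: 101010101111110110010111100 → 010101010000001001101000011.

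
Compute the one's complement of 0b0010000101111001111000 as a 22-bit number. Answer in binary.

0b1101111010000110000111

Invert each bit: 0010000101111001111000 → 1101111010000110000111.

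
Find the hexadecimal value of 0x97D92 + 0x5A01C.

0xF1DAE

Add column by column in base 16, right to left:
  2+C = E
  9+1 = A
  D+0 = D
  7+A = 1 carry 1
  9+5+1 = F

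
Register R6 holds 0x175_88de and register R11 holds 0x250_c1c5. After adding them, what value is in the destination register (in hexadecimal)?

Add column by column in base 16, right to left:
  e+5 = 3 carry 1
  d+c+1 = a carry 1
  8+1+1 = a
  8+c = 4 carry 1
  5+0+1 = 6
  7+5 = c
  1+2 = 3

0x3c64aa3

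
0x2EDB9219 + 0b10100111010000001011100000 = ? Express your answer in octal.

0x2EDB9219 = 0o5666711031 in octal.
0b10100111010000001011100000 = 0o247201340 in octal.
Add column by column in base 8, right to left:
  1+0 = 1
  3+4 = 7
  0+3 = 3
  1+1 = 2
  1+0 = 1
  7+2 = 1 carry 1
  6+7+1 = 6 carry 1
  6+4+1 = 3 carry 1
  6+2+1 = 1 carry 1
  5+0+1 = 6

0o6136112371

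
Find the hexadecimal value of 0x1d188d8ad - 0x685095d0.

0x1693842dd

Subtract column by column in base 16:
  d-0 → d
  a-d → d (borrow)
  8-5-1 → 2
  d-9 → 4
  8-0 → 8
  8-5 → 3
  1-8 → 9 (borrow)
  d-6-1 → 6
  1-0 → 1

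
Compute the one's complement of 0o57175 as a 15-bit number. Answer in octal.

Each oct digit d becomes 7−d:
  5→2, 7→0, 1→6, 7→0, 5→2

0o20602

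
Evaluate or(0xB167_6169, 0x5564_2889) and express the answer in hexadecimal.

0xF56769E9

OR each hex digit independently (no carries):
  B|5=F, 1|5=5, 6|6=6, 7|4=7, 6|2=6, 1|8=9, 6|8=E, 9|9=9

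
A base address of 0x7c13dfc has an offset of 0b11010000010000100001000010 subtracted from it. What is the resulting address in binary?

0b100100000000011010110111010

0x7c13dfc = 0b111110000010011110111111100 in binary.
Subtract column by column in base 2:
  0-0 → 0
  0-1 → 1 (borrow)
  1-0-1 → 0
  1-0 → 1
  1-0 → 1
  1-0 → 1
  1-1 → 0
  1-0 → 1
  1-0 → 1
  0-0 → 0
  1-0 → 1
  1-1 → 0
  1-0 → 1
  1-0 → 1
  0-0 → 0
  0-0 → 0
  1-1 → 0
  0-0 → 0
  0-0 → 0
  0-0 → 0
  0-0 → 0
  0-0 → 0
  1-1 → 0
  1-0 → 1
  1-1 → 0
  1-1 → 0
  1-0 → 1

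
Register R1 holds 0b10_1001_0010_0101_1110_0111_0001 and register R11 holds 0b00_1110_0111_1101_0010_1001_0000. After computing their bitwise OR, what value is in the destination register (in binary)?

OR bit by bit (1 where either bit is 1):
  10100100100101111001110001
| 00111001111101001010010000
= 10111101111101111011110001

0b10111101111101111011110001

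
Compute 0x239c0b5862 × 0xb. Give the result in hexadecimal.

0x187b47ccc36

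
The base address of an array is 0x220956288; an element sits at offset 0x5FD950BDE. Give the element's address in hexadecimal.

Add column by column in base 16, right to left:
  8+E = 6 carry 1
  8+D+1 = 6 carry 1
  2+B+1 = E
  6+0 = 6
  5+5 = A
  9+9 = 2 carry 1
  0+D+1 = E
  2+F = 1 carry 1
  2+5+1 = 8

0x81E2A6E66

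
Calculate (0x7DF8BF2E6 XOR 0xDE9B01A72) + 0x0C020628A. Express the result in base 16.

First 0x7DF8BF2E6 XOR 0xDE9B01A72 = 0xA363BE894.
Add column by column in base 16, right to left:
  4+A = E
  9+8 = 1 carry 1
  8+2+1 = B
  E+6 = 4 carry 1
  B+0+1 = C
  3+2 = 5
  6+0 = 6
  3+C = F
  A+0 = A

0xAF65C4B1E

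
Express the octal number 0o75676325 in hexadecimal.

0xF77CD5

Each octal digit is 3 bits: 7=111 5=101 6=110 7=111 6=110 3=011 2=010 5=101.
Group the bits into nibbles: 1111 0111 0111 1100 1101 0101 → F77CD5.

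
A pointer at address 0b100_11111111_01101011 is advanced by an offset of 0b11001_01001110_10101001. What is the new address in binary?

0b111100100111000010100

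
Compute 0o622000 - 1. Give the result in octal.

The trailing 3 digits are 0, so subtracting 1 borrows through: they become 7 and the next digit up decrements.

0o621777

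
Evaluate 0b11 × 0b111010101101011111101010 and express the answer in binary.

Multiply each base-2 digit by 3, carrying:
  0×3 = 0 → write 0
  1×3 = 3 → write 1 carry 1
  0×3+1 = 1 → write 1
  1×3 = 3 → write 1 carry 1
  0×3+1 = 1 → write 1
  1×3 = 3 → write 1 carry 1
  1×3+1 = 4 → write 0 carry 2
  1×3+2 = 5 → write 1 carry 2
  1×3+2 = 5 → write 1 carry 2
  1×3+2 = 5 → write 1 carry 2
  1×3+2 = 5 → write 1 carry 2
  0×3+2 = 2 → write 0 carry 1
  1×3+1 = 4 → write 0 carry 2
  0×3+2 = 2 → write 0 carry 1
  1×3+1 = 4 → write 0 carry 2
  1×3+2 = 5 → write 1 carry 2
  0×3+2 = 2 → write 0 carry 1
  1×3+1 = 4 → write 0 carry 2
  0×3+2 = 2 → write 0 carry 1
  1×3+1 = 4 → write 0 carry 2
  0×3+2 = 2 → write 0 carry 1
  1×3+1 = 4 → write 0 carry 2
  1×3+2 = 5 → write 1 carry 2
  1×3+2 = 5 → write 1 carry 2
  remaining carry: 10

0b10110000001000011110111110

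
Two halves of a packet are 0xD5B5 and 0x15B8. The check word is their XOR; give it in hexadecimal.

0xC00D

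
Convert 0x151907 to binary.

Expand each hex digit to 4 bits: 1=0001 5=0101 1=0001 9=1001 0=0000 7=0111.

0b101010001100100000111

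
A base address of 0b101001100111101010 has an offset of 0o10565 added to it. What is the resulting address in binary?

0o10565 = 0b1000101110101 in binary.
Add column by column in base 2, right to left:
  0+1 = 1
  1+0 = 1
  0+1 = 1
  1+0 = 1
  0+1 = 1
  1+1 = 0 carry 1
  1+1+1 = 1 carry 1
  1+0+1 = 0 carry 1
  1+1+1 = 1 carry 1
  0+0+1 = 1
  0+0 = 0
  1+0 = 1
  1+1 = 0 carry 1
  0+0+1 = 1
  0+0 = 0
  1+0 = 1
  0+0 = 0
  1+0 = 1

0b101010101101011111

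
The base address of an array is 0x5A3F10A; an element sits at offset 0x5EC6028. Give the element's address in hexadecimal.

0xB905132

Add column by column in base 16, right to left:
  A+8 = 2 carry 1
  0+2+1 = 3
  1+0 = 1
  F+6 = 5 carry 1
  3+C+1 = 0 carry 1
  A+E+1 = 9 carry 1
  5+5+1 = B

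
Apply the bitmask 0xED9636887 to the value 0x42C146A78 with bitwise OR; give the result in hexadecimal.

0xEFD776AFF

OR each hex digit independently (no carries):
  4|E=E, 2|D=F, C|9=D, 1|6=7, 4|3=7, 6|6=6, A|8=A, 7|8=F, 8|7=F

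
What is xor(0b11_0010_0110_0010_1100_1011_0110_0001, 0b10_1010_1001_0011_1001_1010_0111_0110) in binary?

XOR bit by bit (1 where the bits differ):
  110010011000101100101101100001
^ 101010100100111001101001110110
= 011000111100010101000100010111

0b011000111100010101000100010111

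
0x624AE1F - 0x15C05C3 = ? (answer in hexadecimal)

0x4C8A85C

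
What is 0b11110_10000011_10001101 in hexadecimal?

Group the bits into nibbles: 0001 1110 1000 0011 1000 1101 → 1E838D.

0x1E838D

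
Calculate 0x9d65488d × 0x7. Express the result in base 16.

Multiply each base-16 digit by 7, carrying:
  d×7 = 91 → write b carry 5
  8×7+5 = 61 → write d carry 3
  8×7+3 = 59 → write b carry 3
  4×7+3 = 31 → write f carry 1
  5×7+1 = 36 → write 4 carry 2
  6×7+2 = 44 → write c carry 2
  d×7+2 = 93 → write d carry 5
  9×7+5 = 68 → write 4 carry 4
  remaining carry: 4

0x44dc4fbdb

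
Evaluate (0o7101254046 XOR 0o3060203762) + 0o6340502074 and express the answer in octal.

First 0o7101254046 XOR 0o3060203762 = 0o4161057724.
Add column by column in base 8, right to left:
  4+4 = 0 carry 1
  2+7+1 = 2 carry 1
  7+0+1 = 0 carry 1
  7+2+1 = 2 carry 1
  5+0+1 = 6
  0+5 = 5
  1+0 = 1
  6+4 = 2 carry 1
  1+3+1 = 5
  4+6 = 2 carry 1
  final carry 1

0o12521562020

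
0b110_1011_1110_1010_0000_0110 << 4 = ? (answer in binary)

0b110101111101010000001100000

Left shift by 4: append 4 zero bits.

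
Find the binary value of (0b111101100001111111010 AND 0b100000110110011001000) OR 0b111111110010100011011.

0b111111110010111011011

0b111101100001111111010 AND 0b100000110110011001000 = 0b100000100000011001000.
Then OR with 0b111111110010100011011.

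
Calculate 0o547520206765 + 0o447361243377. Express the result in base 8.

0o1217101452364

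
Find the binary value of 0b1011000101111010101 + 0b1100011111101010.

0b1100101001110111111

Add column by column in base 2, right to left:
  1+0 = 1
  0+1 = 1
  1+0 = 1
  0+1 = 1
  1+0 = 1
  0+1 = 1
  1+1 = 0 carry 1
  1+1+1 = 1 carry 1
  1+1+1 = 1 carry 1
  1+1+1 = 1 carry 1
  0+1+1 = 0 carry 1
  1+0+1 = 0 carry 1
  0+0+1 = 1
  0+0 = 0
  0+1 = 1
  1+1 = 0 carry 1
  1+0+1 = 0 carry 1
  0+0+1 = 1
  1+0 = 1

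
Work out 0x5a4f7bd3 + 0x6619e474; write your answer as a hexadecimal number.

0xc0696047

Add column by column in base 16, right to left:
  3+4 = 7
  d+7 = 4 carry 1
  b+4+1 = 0 carry 1
  7+e+1 = 6 carry 1
  f+9+1 = 9 carry 1
  4+1+1 = 6
  a+6 = 0 carry 1
  5+6+1 = c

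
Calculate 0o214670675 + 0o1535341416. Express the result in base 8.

Add column by column in base 8, right to left:
  5+6 = 3 carry 1
  7+1+1 = 1 carry 1
  6+4+1 = 3 carry 1
  0+1+1 = 2
  7+4 = 3 carry 1
  6+3+1 = 2 carry 1
  4+5+1 = 2 carry 1
  1+3+1 = 5
  2+5 = 7
  0+1 = 1

0o1752232313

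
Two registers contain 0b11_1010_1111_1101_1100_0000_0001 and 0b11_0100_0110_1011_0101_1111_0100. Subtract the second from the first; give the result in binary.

0b11010010010011000001101

Subtract column by column in base 2:
  1-0 → 1
  0-0 → 0
  0-1 → 1 (borrow)
  0-0-1 → 1 (borrow)
  0-1-1 → 0 (borrow)
  0-1-1 → 0 (borrow)
  0-1-1 → 0 (borrow)
  0-1-1 → 0 (borrow)
  0-1-1 → 0 (borrow)
  0-0-1 → 1 (borrow)
  1-1-1 → 1 (borrow)
  1-0-1 → 0
  1-1 → 0
  0-1 → 1 (borrow)
  1-0-1 → 0
  1-1 → 0
  1-0 → 1
  1-1 → 0
  1-1 → 0
  1-0 → 1
  0-0 → 0
  1-0 → 1
  0-1 → 1 (borrow)
  1-0-1 → 0
  1-1 → 0
  1-1 → 0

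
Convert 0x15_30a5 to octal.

Expand each hex digit to 4 bits: 1=0001 5=0101 3=0011 0=0000 a=1010 5=0101.
Group the bits in threes: 101 010 011 000 010 100 101 → 5230245.

0o5230245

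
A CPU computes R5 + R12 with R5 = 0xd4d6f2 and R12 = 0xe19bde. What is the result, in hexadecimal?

Add column by column in base 16, right to left:
  2+e = 0 carry 1
  f+d+1 = d carry 1
  6+b+1 = 2 carry 1
  d+9+1 = 7 carry 1
  4+1+1 = 6
  d+e = b carry 1
  final carry 1

0x1b672d0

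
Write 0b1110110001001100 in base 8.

Group the bits in threes: 001 110 110 001 001 100 → 166114.

0o166114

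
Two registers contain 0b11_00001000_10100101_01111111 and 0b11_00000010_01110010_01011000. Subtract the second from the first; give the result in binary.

0b1100011001100100111

Subtract column by column in base 2:
  1-0 → 1
  1-0 → 1
  1-0 → 1
  1-1 → 0
  1-1 → 0
  1-0 → 1
  1-1 → 0
  0-0 → 0
  1-0 → 1
  0-1 → 1 (borrow)
  1-0-1 → 0
  0-0 → 0
  0-1 → 1 (borrow)
  1-1-1 → 1 (borrow)
  0-1-1 → 0 (borrow)
  1-0-1 → 0
  0-0 → 0
  0-1 → 1 (borrow)
  0-0-1 → 1 (borrow)
  1-0-1 → 0
  0-0 → 0
  0-0 → 0
  0-0 → 0
  0-0 → 0
  1-1 → 0
  1-1 → 0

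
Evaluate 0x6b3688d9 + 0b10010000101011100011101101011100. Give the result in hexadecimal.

0xfbe4c435

0b10010000101011100011101101011100 = 0x90ae3b5c in hexadecimal.
Add column by column in base 16, right to left:
  9+c = 5 carry 1
  d+5+1 = 3 carry 1
  8+b+1 = 4 carry 1
  8+3+1 = c
  6+e = 4 carry 1
  3+a+1 = e
  b+0 = b
  6+9 = f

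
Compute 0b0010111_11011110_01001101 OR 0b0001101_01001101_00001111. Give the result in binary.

OR bit by bit (1 where either bit is 1):
  00101111101111001001101
| 00011010100110100001111
= 00111111101111101001111

0b00111111101111101001111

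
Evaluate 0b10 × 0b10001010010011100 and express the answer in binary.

0b100010100100111000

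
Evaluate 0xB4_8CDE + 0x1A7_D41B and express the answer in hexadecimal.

0x25C60F9

Add column by column in base 16, right to left:
  E+B = 9 carry 1
  D+1+1 = F
  C+4 = 0 carry 1
  8+D+1 = 6 carry 1
  4+7+1 = C
  B+A = 5 carry 1
  0+1+1 = 2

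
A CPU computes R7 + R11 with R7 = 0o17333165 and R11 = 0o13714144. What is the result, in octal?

Add column by column in base 8, right to left:
  5+4 = 1 carry 1
  6+4+1 = 3 carry 1
  1+1+1 = 3
  3+4 = 7
  3+1 = 4
  3+7 = 2 carry 1
  7+3+1 = 3 carry 1
  1+1+1 = 3

0o33247331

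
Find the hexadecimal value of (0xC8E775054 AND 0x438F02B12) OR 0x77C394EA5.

0xC8E775054 AND 0x438F02B12 = 0x408700010.
Then OR with 0x77C394EA5.

0x77C794EB5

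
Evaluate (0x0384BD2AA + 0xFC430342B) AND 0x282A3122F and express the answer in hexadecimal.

Add column by column in base 16, right to left:
  A+B = 5 carry 1
  A+2+1 = D
  2+4 = 6
  D+3 = 0 carry 1
  B+0+1 = C
  4+3 = 7
  8+4 = C
  3+C = F
  0+F = F
Sum = 0xFFC7C06D5; now AND with 0x282A3122F:
  F&2=2, F&8=8, C&2=0, 7&A=2, C&3=0, 0&1=0, 6&2=2, D&2=0, 5&F=5

0x280200205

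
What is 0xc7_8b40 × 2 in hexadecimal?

0x18f1680

Multiply each base-16 digit by 2, carrying:
  0×2 = 0 → write 0
  4×2 = 8 → write 8
  b×2 = 22 → write 6 carry 1
  8×2+1 = 17 → write 1 carry 1
  7×2+1 = 15 → write f
  c×2 = 24 → write 8 carry 1
  remaining carry: 1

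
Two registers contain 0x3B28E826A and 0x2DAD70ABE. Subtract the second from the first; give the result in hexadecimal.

0xD7B777AC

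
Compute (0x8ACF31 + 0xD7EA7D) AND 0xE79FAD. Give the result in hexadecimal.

0x6299AC

Add column by column in base 16, right to left:
  1+D = E
  3+7 = A
  F+A = 9 carry 1
  C+E+1 = B carry 1
  A+7+1 = 2 carry 1
  8+D+1 = 6 carry 1
  final carry 1
Sum = 0x162B9AE; now AND with 0xE79FAD:
  1&0=0, 6&E=6, 2&7=2, B&9=9, 9&F=9, A&A=A, E&D=C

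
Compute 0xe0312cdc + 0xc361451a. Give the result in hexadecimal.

0x1a39271f6

Add column by column in base 16, right to left:
  c+a = 6 carry 1
  d+1+1 = f
  c+5 = 1 carry 1
  2+4+1 = 7
  1+1 = 2
  3+6 = 9
  0+3 = 3
  e+c = a carry 1
  final carry 1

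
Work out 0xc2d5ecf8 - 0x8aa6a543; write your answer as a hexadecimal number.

0x382f47b5

Subtract column by column in base 16:
  8-3 → 5
  f-4 → b
  c-5 → 7
  e-a → 4
  5-6 → f (borrow)
  d-a-1 → 2
  2-a → 8 (borrow)
  c-8-1 → 3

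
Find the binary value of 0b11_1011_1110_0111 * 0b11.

0b1011001110110101

Multiply each base-2 digit by 3, carrying:
  1×3 = 3 → write 1 carry 1
  1×3+1 = 4 → write 0 carry 2
  1×3+2 = 5 → write 1 carry 2
  0×3+2 = 2 → write 0 carry 1
  0×3+1 = 1 → write 1
  1×3 = 3 → write 1 carry 1
  1×3+1 = 4 → write 0 carry 2
  1×3+2 = 5 → write 1 carry 2
  1×3+2 = 5 → write 1 carry 2
  1×3+2 = 5 → write 1 carry 2
  0×3+2 = 2 → write 0 carry 1
  1×3+1 = 4 → write 0 carry 2
  1×3+2 = 5 → write 1 carry 2
  1×3+2 = 5 → write 1 carry 2
  remaining carry: 10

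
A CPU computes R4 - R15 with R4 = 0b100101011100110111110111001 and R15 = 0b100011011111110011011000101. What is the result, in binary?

0b1111101000100011110100

Subtract column by column in base 2:
  1-1 → 0
  0-0 → 0
  0-1 → 1 (borrow)
  1-0-1 → 0
  1-0 → 1
  1-0 → 1
  0-1 → 1 (borrow)
  1-1-1 → 1 (borrow)
  1-0-1 → 0
  1-1 → 0
  1-1 → 0
  1-0 → 1
  0-0 → 0
  1-1 → 0
  1-1 → 0
  0-1 → 1 (borrow)
  0-1-1 → 0 (borrow)
  1-1-1 → 1 (borrow)
  1-1-1 → 1 (borrow)
  1-1-1 → 1 (borrow)
  0-0-1 → 1 (borrow)
  1-1-1 → 1 (borrow)
  0-1-1 → 0 (borrow)
  1-0-1 → 0
  0-0 → 0
  0-0 → 0
  1-1 → 0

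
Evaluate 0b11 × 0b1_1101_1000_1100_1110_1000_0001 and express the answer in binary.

Multiply each base-2 digit by 3, carrying:
  1×3 = 3 → write 1 carry 1
  0×3+1 = 1 → write 1
  0×3 = 0 → write 0
  0×3 = 0 → write 0
  0×3 = 0 → write 0
  0×3 = 0 → write 0
  0×3 = 0 → write 0
  1×3 = 3 → write 1 carry 1
  0×3+1 = 1 → write 1
  1×3 = 3 → write 1 carry 1
  1×3+1 = 4 → write 0 carry 2
  1×3+2 = 5 → write 1 carry 2
  0×3+2 = 2 → write 0 carry 1
  0×3+1 = 1 → write 1
  1×3 = 3 → write 1 carry 1
  1×3+1 = 4 → write 0 carry 2
  0×3+2 = 2 → write 0 carry 1
  0×3+1 = 1 → write 1
  0×3 = 0 → write 0
  1×3 = 3 → write 1 carry 1
  1×3+1 = 4 → write 0 carry 2
  0×3+2 = 2 → write 0 carry 1
  1×3+1 = 4 → write 0 carry 2
  1×3+2 = 5 → write 1 carry 2
  1×3+2 = 5 → write 1 carry 2
  remaining carry: 10

0b101100010100110101110000011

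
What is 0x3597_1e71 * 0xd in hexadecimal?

0x2b8ac8bbd

Multiply each base-16 digit by 13, carrying:
  1×13 = 13 → write d
  7×13 = 91 → write b carry 5
  e×13+5 = 187 → write b carry 11
  1×13+11 = 24 → write 8 carry 1
  7×13+1 = 92 → write c carry 5
  9×13+5 = 122 → write a carry 7
  5×13+7 = 72 → write 8 carry 4
  3×13+4 = 43 → write b carry 2
  remaining carry: 2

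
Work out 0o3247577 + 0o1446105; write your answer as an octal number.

0o4715704

Add column by column in base 8, right to left:
  7+5 = 4 carry 1
  7+0+1 = 0 carry 1
  5+1+1 = 7
  7+6 = 5 carry 1
  4+4+1 = 1 carry 1
  2+4+1 = 7
  3+1 = 4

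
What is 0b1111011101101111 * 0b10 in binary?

0b11110111011011110

Multiply each base-2 digit by 2, carrying:
  1×2 = 2 → write 0 carry 1
  1×2+1 = 3 → write 1 carry 1
  1×2+1 = 3 → write 1 carry 1
  1×2+1 = 3 → write 1 carry 1
  0×2+1 = 1 → write 1
  1×2 = 2 → write 0 carry 1
  1×2+1 = 3 → write 1 carry 1
  0×2+1 = 1 → write 1
  1×2 = 2 → write 0 carry 1
  1×2+1 = 3 → write 1 carry 1
  1×2+1 = 3 → write 1 carry 1
  0×2+1 = 1 → write 1
  1×2 = 2 → write 0 carry 1
  1×2+1 = 3 → write 1 carry 1
  1×2+1 = 3 → write 1 carry 1
  1×2+1 = 3 → write 1 carry 1
  remaining carry: 1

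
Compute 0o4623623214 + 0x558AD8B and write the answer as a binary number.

0o4623623214 = 0b100110010011110010011010001100 in binary.
0x558AD8B = 0b101010110001010110110001011 in binary.
Add column by column in base 2, right to left:
  0+1 = 1
  0+1 = 1
  1+0 = 1
  1+1 = 0 carry 1
  0+0+1 = 1
  0+0 = 0
  0+0 = 0
  1+1 = 0 carry 1
  0+1+1 = 0 carry 1
  1+0+1 = 0 carry 1
  1+1+1 = 1 carry 1
  0+1+1 = 0 carry 1
  0+0+1 = 1
  1+1 = 0 carry 1
  0+0+1 = 1
  0+1 = 1
  1+0 = 1
  1+0 = 1
  1+0 = 1
  1+1 = 0 carry 1
  0+1+1 = 0 carry 1
  0+0+1 = 1
  1+1 = 0 carry 1
  0+0+1 = 1
  0+1 = 1
  1+0 = 1
  1+1 = 0 carry 1
  0+0+1 = 1
  0+0 = 0
  1+0 = 1

0b101011101001111101010000010111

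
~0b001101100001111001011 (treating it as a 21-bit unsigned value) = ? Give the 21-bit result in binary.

0b110010011110000110100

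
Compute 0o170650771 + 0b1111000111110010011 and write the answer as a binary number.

0o170650771 = 0b1111000110101000111111001 in binary.
Add column by column in base 2, right to left:
  1+1 = 0 carry 1
  0+1+1 = 0 carry 1
  0+0+1 = 1
  1+0 = 1
  1+1 = 0 carry 1
  1+0+1 = 0 carry 1
  1+0+1 = 0 carry 1
  1+1+1 = 1 carry 1
  1+1+1 = 1 carry 1
  0+1+1 = 0 carry 1
  0+1+1 = 0 carry 1
  0+1+1 = 0 carry 1
  1+0+1 = 0 carry 1
  0+0+1 = 1
  1+0 = 1
  0+1 = 1
  1+1 = 0 carry 1
  1+1+1 = 1 carry 1
  0+1+1 = 0 carry 1
  0+0+1 = 1
  0+0 = 0
  1+0 = 1
  1+0 = 1
  1+0 = 1
  1+0 = 1

0b1111010101110000110001100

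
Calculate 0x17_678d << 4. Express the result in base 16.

0x17678d0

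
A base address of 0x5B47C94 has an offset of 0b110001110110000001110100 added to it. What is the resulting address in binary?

0b110011110111101110100001000

0x5B47C94 = 0b101101101000111110010010100 in binary.
Add column by column in base 2, right to left:
  0+0 = 0
  0+0 = 0
  1+1 = 0 carry 1
  0+0+1 = 1
  1+1 = 0 carry 1
  0+1+1 = 0 carry 1
  0+1+1 = 0 carry 1
  1+0+1 = 0 carry 1
  0+0+1 = 1
  0+0 = 0
  1+0 = 1
  1+0 = 1
  1+0 = 1
  1+1 = 0 carry 1
  1+1+1 = 1 carry 1
  0+0+1 = 1
  0+1 = 1
  0+1 = 1
  1+1 = 0 carry 1
  0+0+1 = 1
  1+0 = 1
  1+0 = 1
  0+1 = 1
  1+1 = 0 carry 1
  1+0+1 = 0 carry 1
  0+0+1 = 1
  1+0 = 1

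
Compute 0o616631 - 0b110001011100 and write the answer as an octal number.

0b110001011100 = 0o6134 in octal.
Subtract column by column in base 8:
  1-4 → 5 (borrow)
  3-3-1 → 7 (borrow)
  6-1-1 → 4
  6-6 → 0
  1-0 → 1
  6-0 → 6

0o610475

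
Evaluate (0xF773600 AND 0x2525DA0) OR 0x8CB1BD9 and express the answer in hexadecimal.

0xF773600 AND 0x2525DA0 = 0x2521400.
Then OR with 0x8CB1BD9.

0xADB1FD9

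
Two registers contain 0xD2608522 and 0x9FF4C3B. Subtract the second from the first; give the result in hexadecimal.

Subtract column by column in base 16:
  2-B → 7 (borrow)
  2-3-1 → E (borrow)
  5-C-1 → 8 (borrow)
  8-4-1 → 3
  0-F → 1 (borrow)
  6-F-1 → 6 (borrow)
  2-9-1 → 8 (borrow)
  D-0-1 → C

0xC86138E7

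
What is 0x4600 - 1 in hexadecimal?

0x45FF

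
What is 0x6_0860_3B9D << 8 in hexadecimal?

0x608603B9D00

Shifting left by 8 bits = 2 hex digits: append 2 zeros.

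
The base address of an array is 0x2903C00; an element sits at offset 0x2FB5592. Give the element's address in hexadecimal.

Add column by column in base 16, right to left:
  0+2 = 2
  0+9 = 9
  C+5 = 1 carry 1
  3+5+1 = 9
  0+B = B
  9+F = 8 carry 1
  2+2+1 = 5

0x58B9192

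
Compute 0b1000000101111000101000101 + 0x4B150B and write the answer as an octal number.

0o123403120

0b1000000101111000101000101 = 0o100570505 in octal.
0x4B150B = 0o22612413 in octal.
Add column by column in base 8, right to left:
  5+3 = 0 carry 1
  0+1+1 = 2
  5+4 = 1 carry 1
  0+2+1 = 3
  7+1 = 0 carry 1
  5+6+1 = 4 carry 1
  0+2+1 = 3
  0+2 = 2
  1+0 = 1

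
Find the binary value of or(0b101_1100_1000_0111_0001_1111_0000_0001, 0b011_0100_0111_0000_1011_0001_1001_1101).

0b1111100111101111011111110011101

OR bit by bit (1 where either bit is 1):
  1011100100001110001111100000001
| 0110100011100001011000110011101
= 1111100111101111011111110011101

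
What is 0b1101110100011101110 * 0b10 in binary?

Multiply each base-2 digit by 2, carrying:
  0×2 = 0 → write 0
  1×2 = 2 → write 0 carry 1
  1×2+1 = 3 → write 1 carry 1
  1×2+1 = 3 → write 1 carry 1
  0×2+1 = 1 → write 1
  1×2 = 2 → write 0 carry 1
  1×2+1 = 3 → write 1 carry 1
  1×2+1 = 3 → write 1 carry 1
  0×2+1 = 1 → write 1
  0×2 = 0 → write 0
  0×2 = 0 → write 0
  1×2 = 2 → write 0 carry 1
  0×2+1 = 1 → write 1
  1×2 = 2 → write 0 carry 1
  1×2+1 = 3 → write 1 carry 1
  1×2+1 = 3 → write 1 carry 1
  0×2+1 = 1 → write 1
  1×2 = 2 → write 0 carry 1
  1×2+1 = 3 → write 1 carry 1
  remaining carry: 1

0b11011101000111011100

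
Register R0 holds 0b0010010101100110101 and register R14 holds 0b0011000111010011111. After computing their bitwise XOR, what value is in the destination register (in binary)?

0b0001010010110101010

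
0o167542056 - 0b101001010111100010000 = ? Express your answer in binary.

0o167542056 = 0b1110111101100010000101110 in binary.
Subtract column by column in base 2:
  0-0 → 0
  1-0 → 1
  1-0 → 1
  1-0 → 1
  0-1 → 1 (borrow)
  1-0-1 → 0
  0-0 → 0
  0-0 → 0
  0-1 → 1 (borrow)
  0-1-1 → 0 (borrow)
  1-1-1 → 1 (borrow)
  0-1-1 → 0 (borrow)
  0-0-1 → 1 (borrow)
  0-1-1 → 0 (borrow)
  1-0-1 → 0
  1-1 → 0
  0-0 → 0
  1-0 → 1
  1-1 → 0
  1-0 → 1
  1-1 → 0
  0-0 → 0
  1-0 → 1
  1-0 → 1
  1-0 → 1

0b1110010100001010100011110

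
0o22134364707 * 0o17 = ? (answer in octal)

Multiply each base-8 digit by 15, carrying:
  7×15 = 105 → write 1 carry 13
  0×15+13 = 13 → write 5 carry 1
  7×15+1 = 106 → write 2 carry 13
  4×15+13 = 73 → write 1 carry 9
  6×15+9 = 99 → write 3 carry 12
  3×15+12 = 57 → write 1 carry 7
  4×15+7 = 67 → write 3 carry 8
  3×15+8 = 53 → write 5 carry 6
  1×15+6 = 21 → write 5 carry 2
  2×15+2 = 32 → write 0 carry 4
  2×15+4 = 34 → write 2 carry 4
  remaining carry: 4

0o420553131251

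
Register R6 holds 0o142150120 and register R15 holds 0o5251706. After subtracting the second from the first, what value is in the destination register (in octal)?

0o134676212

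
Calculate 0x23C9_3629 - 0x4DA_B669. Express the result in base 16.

0x1EEE7FC0

Subtract column by column in base 16:
  9-9 → 0
  2-6 → C (borrow)
  6-6-1 → F (borrow)
  3-B-1 → 7 (borrow)
  9-A-1 → E (borrow)
  C-D-1 → E (borrow)
  3-4-1 → E (borrow)
  2-0-1 → 1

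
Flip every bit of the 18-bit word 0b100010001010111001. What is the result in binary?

Invert each bit: 100010001010111001 → 011101110101000110.

0b011101110101000110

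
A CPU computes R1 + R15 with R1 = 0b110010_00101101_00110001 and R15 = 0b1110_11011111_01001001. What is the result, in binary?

0b10000010000110001111010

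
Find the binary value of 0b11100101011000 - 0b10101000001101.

Subtract column by column in base 2:
  0-1 → 1 (borrow)
  0-0-1 → 1 (borrow)
  0-1-1 → 0 (borrow)
  1-1-1 → 1 (borrow)
  1-0-1 → 0
  0-0 → 0
  1-0 → 1
  0-0 → 0
  1-0 → 1
  0-1 → 1 (borrow)
  0-0-1 → 1 (borrow)
  1-1-1 → 1 (borrow)
  1-0-1 → 0
  1-1 → 0

0b111101001011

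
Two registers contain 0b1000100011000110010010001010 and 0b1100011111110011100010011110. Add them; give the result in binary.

0b10101000010111001110100101000

Add column by column in base 2, right to left:
  0+0 = 0
  1+1 = 0 carry 1
  0+1+1 = 0 carry 1
  1+1+1 = 1 carry 1
  0+1+1 = 0 carry 1
  0+0+1 = 1
  0+0 = 0
  1+1 = 0 carry 1
  0+0+1 = 1
  0+0 = 0
  1+0 = 1
  0+1 = 1
  0+1 = 1
  1+1 = 0 carry 1
  1+0+1 = 0 carry 1
  0+0+1 = 1
  0+1 = 1
  0+1 = 1
  1+1 = 0 carry 1
  1+1+1 = 1 carry 1
  0+1+1 = 0 carry 1
  0+1+1 = 0 carry 1
  0+1+1 = 0 carry 1
  1+0+1 = 0 carry 1
  0+0+1 = 1
  0+0 = 0
  0+1 = 1
  1+1 = 0 carry 1
  final carry 1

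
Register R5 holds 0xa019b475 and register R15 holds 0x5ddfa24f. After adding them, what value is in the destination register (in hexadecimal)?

Add column by column in base 16, right to left:
  5+f = 4 carry 1
  7+4+1 = c
  4+2 = 6
  b+a = 5 carry 1
  9+f+1 = 9 carry 1
  1+d+1 = f
  0+d = d
  a+5 = f

0xfdf956c4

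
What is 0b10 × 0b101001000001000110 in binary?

0b1010010000010001100

Multiply each base-2 digit by 2, carrying:
  0×2 = 0 → write 0
  1×2 = 2 → write 0 carry 1
  1×2+1 = 3 → write 1 carry 1
  0×2+1 = 1 → write 1
  0×2 = 0 → write 0
  0×2 = 0 → write 0
  1×2 = 2 → write 0 carry 1
  0×2+1 = 1 → write 1
  0×2 = 0 → write 0
  0×2 = 0 → write 0
  0×2 = 0 → write 0
  0×2 = 0 → write 0
  1×2 = 2 → write 0 carry 1
  0×2+1 = 1 → write 1
  0×2 = 0 → write 0
  1×2 = 2 → write 0 carry 1
  0×2+1 = 1 → write 1
  1×2 = 2 → write 0 carry 1
  remaining carry: 1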